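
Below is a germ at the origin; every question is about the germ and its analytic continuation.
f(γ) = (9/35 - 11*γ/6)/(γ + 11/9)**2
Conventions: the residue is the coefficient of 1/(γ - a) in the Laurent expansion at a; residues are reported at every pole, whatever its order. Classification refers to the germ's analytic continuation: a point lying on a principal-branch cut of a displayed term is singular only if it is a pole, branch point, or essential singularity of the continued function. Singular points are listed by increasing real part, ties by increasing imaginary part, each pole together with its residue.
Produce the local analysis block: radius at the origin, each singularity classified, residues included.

Radius of convergence at 0: 11/9.
At -11/9: a pole of order 2; residue -11/6.

Denominator factor (γ + 11/9)^2: pole of order 2 at -11/9, modulus 11/9.
The radius of convergence is the smallest modulus among the singular points: 11/9.
At the order-2 pole -11/9 set g(γ) = (γ - (-11/9))^2*f(γ) = 9/35 - 11*γ/6.
Order-2 pole: residue = g'(a); g'(-11/9) = -11/6, so the residue is -11/6.


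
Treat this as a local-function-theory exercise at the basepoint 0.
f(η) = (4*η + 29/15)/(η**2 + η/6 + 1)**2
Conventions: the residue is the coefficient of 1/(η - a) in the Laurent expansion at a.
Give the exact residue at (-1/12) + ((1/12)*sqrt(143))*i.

The factor η**2 + η/6 + 1 splits as (η - a)(η - a') with a = (-1/12) + ((1/12)*sqrt(143))*i, a' = (-1/12) - ((1/12)*sqrt(143))*i. At the order-2 pole a set g(η) = (η - a)^2*f(η) = [4*η + 29/15] / (η - a')^2.
Order-2 pole: residue = g'(a); g'((-1/12) + ((1/12)*sqrt(143))*i) = -((3456/102245)*sqrt(143))*i, so the residue is -((3456/102245)*sqrt(143))*i.

The residue is -((3456/102245)*sqrt(143))*i.


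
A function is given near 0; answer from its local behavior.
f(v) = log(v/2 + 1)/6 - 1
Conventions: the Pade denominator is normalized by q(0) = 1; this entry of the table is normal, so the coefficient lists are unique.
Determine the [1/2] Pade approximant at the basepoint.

The Pade approximant has numerator coefficients [-1, -7/24]; denominator coefficients [1, 3/8, 1/96].

Taylor coefficients needed (expand at 0): a_0 = -1, a_1 = 1/12, a_2 = -1/48, a_3 = 1/144.
Write the denominator as Q(v) = 1 + q1*v + q2*v^2. Requiring Q*f - P = O(v^4) with deg P <= 1 kills the coefficients of v^2..v^3 in Q*f:
  v^2: a_2 + q1*a_1 + q2*a_0 = 0, i.e. -1/48 + (1/12)*q1 + (-1)*q2 = 0.
  v^3: a_3 + q1*a_2 + q2*a_1 = 0, i.e. 1/144 + (-1/48)*q1 + (1/12)*q2 = 0.
Solving this linear system: q1 = 3/8, q2 = 1/96.
The numerator is Q*f truncated at degree 1: P0 = a_0 = -1; P1 = a_1 + q1*a_0 = -7/24.


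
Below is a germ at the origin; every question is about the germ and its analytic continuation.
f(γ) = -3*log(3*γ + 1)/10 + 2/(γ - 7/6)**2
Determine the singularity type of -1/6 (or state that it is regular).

Denominator factors: γ - 7/6 = -4/3 at γ = -1/6 — none vanishes.
Branch term log(1 - γ/(-1/3)): argument at -1/6 is 1/2, nonzero, so -1/6 is not its branch point (a point on a principal cut is still regular for the continued germ).
So the germ continues analytically to -1/6.

The point is a regular point.


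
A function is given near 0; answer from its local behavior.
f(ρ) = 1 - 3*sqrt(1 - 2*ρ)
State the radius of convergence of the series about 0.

The radius of convergence is 1/2.

Branch term (-3)*sqrt(1 - ρ/(1/2)): its argument vanishes at ρ = 1/2, a square-root branch point, modulus 1/2.
The radius of convergence is the smallest modulus among the singular points: 1/2.


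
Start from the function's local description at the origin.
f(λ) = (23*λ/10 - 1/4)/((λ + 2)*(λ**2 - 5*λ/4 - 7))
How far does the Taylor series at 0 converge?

Denominator factor (λ + 2): pole of order 1 at -2, modulus 2.
Denominator factor (λ**2 - 5*λ/4 - 7): discriminant 473/16, real irrational roots 5/8 + (1/8)*sqrt(473) and 5/8 - (1/8)*sqrt(473); poles of order 1, moduli 5/8 + (1/8)*sqrt(473) and -5/8 + (1/8)*sqrt(473).
The radius of convergence is the smallest modulus among the singular points: 2.

The radius of convergence is 2.


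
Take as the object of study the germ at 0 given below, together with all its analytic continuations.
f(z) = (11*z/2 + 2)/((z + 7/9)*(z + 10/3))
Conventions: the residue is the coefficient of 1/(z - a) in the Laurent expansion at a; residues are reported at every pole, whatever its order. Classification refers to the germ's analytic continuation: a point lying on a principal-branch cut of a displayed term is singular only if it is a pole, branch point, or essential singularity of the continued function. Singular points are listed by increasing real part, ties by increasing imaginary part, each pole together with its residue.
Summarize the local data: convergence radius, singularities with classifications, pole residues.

Radius of convergence at 0: 7/9.
At -10/3: a pole of order 1; residue 147/23.
At -7/9: a pole of order 1; residue -41/46.

Denominator factor (z + 10/3): pole of order 1 at -10/3, modulus 10/3.
Denominator factor (z + 7/9): pole of order 1 at -7/9, modulus 7/9.
The radius of convergence is the smallest modulus among the singular points: 7/9.
At the order-1 pole -10/3 set g(z) = (z - (-10/3))*f(z) = (11*z/2 + 2)/(z + 7/9).
Simple pole: residue = g(a) at a = -10/3, which is 147/23.
At the order-1 pole -7/9 set g(z) = (z - (-7/9))*f(z) = (11*z/2 + 2)/(z + 10/3).
Simple pole: residue = g(a) at a = -7/9, which is -41/46.
List the singular points by increasing real part (a conjugate pair: the negative imaginary part first).


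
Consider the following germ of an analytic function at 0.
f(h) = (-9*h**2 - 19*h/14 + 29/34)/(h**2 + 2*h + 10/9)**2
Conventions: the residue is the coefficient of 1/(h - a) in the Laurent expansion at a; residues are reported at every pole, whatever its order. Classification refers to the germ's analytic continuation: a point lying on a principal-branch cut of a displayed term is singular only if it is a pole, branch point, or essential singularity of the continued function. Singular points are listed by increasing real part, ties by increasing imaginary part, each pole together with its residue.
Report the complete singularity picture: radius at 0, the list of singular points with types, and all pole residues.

Radius of convergence at 0: (1/3)*sqrt(10).
At (-1) - (1/3)*i: a pole of order 2; residue -(25029/476)*i.
At (-1) + (1/3)*i: a pole of order 2; residue (25029/476)*i.

Denominator factor (h**2 + 2*h + 10/9)^2: discriminant -4/9, complex-conjugate roots (-1) + (1/3)*i and (-1) - (1/3)*i; poles of order 2, moduli (1/3)*sqrt(10) and (1/3)*sqrt(10).
The radius of convergence is the smallest modulus among the singular points: (1/3)*sqrt(10).
The factor h**2 + 2*h + 10/9 splits as (h - a)(h - a') with a = (-1) - (1/3)*i, a' = (-1) + (1/3)*i. At the order-2 pole a set g(h) = (h - a)^2*f(h) = [-9*h**2 - 19*h/14 + 29/34] / (h - a')^2.
Order-2 pole: residue = g'(a); g'((-1) - (1/3)*i) = -(25029/476)*i, so the residue is -(25029/476)*i.
The factor h**2 + 2*h + 10/9 splits as (h - a)(h - a') with a = (-1) + (1/3)*i, a' = (-1) - (1/3)*i. At the order-2 pole a set g(h) = (h - a)^2*f(h) = [-9*h**2 - 19*h/14 + 29/34] / (h - a')^2.
Order-2 pole: residue = g'(a); g'((-1) + (1/3)*i) = (25029/476)*i, so the residue is (25029/476)*i.
List the singular points by increasing real part (a conjugate pair: the negative imaginary part first).


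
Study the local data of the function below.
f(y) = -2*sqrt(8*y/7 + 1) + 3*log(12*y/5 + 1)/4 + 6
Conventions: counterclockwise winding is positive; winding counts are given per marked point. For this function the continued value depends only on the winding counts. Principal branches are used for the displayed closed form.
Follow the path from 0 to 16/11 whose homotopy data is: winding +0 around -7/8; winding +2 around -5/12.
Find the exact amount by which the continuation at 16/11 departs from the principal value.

The rational part is single-valued and drops out of the difference; each branch term changes only by its own monodromy.
(3/4)*log(1 - y/(-5/12)): each positive loop around -5/12 adds 2*pi*i to the log, so winding +2 contributes (3/4)*(2)*2*pi*i = (3)*pi*i.
(-2)*sqrt(1 - y/(-7/8)): winding +0 is even, the square root returns to the same sheet, contribution 0.
Summing the contributions at y = 16/11 gives (3)*pi*i.

Continued minus principal equals (3)*pi*i.


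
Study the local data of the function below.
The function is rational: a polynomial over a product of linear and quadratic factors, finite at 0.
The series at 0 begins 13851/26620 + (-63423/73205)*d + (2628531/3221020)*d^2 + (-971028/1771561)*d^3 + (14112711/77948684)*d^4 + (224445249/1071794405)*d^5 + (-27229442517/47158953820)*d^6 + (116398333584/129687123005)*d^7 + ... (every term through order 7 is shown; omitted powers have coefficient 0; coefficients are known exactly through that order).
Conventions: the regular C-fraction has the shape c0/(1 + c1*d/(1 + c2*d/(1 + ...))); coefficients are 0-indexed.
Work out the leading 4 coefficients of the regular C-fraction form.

Taylor coefficients (read off): a_0 = 13851/26620, a_1 = -63423/73205, a_2 = 2628531/3221020, a_3 = -971028/1771561.
c0 = a_0 = 13851/26620. Peel one level at a time: if S = 1 + c*d/S' with S'(0) = 1, then c is the d-coefficient of S and S' = c*d/(S - 1).
S_1 = c0/f = 1 + (348/209)*d + (157789/131043)*d^2 + ...; c1 = 348/209.
S_2 = c1*d/(S_1 - 1) = 1 + (-5441/7524)*d + (1157621/4547664)*d^2 + ...; c2 = -5441/7524.
S_3 = c2*d/(S_2 - 1) = 1 + (21994799/62484444)*d + ...; c3 = 21994799/62484444.

The regular C-fraction coefficients are [13851/26620, 348/209, -5441/7524, 21994799/62484444].


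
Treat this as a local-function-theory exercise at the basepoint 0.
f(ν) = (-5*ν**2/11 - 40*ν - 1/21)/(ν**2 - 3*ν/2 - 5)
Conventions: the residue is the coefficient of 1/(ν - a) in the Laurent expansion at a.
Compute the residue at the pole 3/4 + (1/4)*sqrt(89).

The factor ν**2 - 3*ν/2 - 5 splits as (ν - a)(ν - a') with a = 3/4 + (1/4)*sqrt(89), a' = 3/4 - (1/4)*sqrt(89). At the order-1 pole a set g(ν) = (ν - a)*f(ν) = [-5*ν**2/11 - 40*ν - 1/21] / (ν - a').
Simple pole: residue = g(a) at a = 3/4 + (1/4)*sqrt(89), which is -895/44 - (60673/82236)*sqrt(89).

The residue is -895/44 - (60673/82236)*sqrt(89).


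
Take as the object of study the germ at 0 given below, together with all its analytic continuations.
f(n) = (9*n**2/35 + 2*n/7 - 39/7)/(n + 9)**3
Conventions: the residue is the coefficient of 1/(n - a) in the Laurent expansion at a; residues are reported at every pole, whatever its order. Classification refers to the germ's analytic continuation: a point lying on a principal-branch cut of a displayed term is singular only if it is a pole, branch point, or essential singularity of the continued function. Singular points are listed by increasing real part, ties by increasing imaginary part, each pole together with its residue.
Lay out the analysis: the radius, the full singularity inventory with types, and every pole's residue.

Denominator factor (n + 9)^3: pole of order 3 at -9, modulus 9.
The radius of convergence is the smallest modulus among the singular points: 9.
At the order-3 pole -9 set g(n) = (n - (-9))^3*f(n) = 9*n**2/35 + 2*n/7 - 39/7.
Order-3 pole: residue = g''(a)/2; g''(-9) = 18/35, so the residue is 9/35.

Radius of convergence at 0: 9.
At -9: a pole of order 3; residue 9/35.


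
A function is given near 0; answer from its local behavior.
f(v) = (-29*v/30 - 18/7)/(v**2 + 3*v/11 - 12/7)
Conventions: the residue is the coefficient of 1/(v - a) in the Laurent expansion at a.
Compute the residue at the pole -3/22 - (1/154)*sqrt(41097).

The factor v**2 + 3*v/11 - 12/7 splits as (v - a)(v - a') with a = -3/22 - (1/154)*sqrt(41097), a' = -3/22 + (1/154)*sqrt(41097). At the order-1 pole a set g(v) = (v - a)*f(v) = [-29*v/30 - 18/7] / (v - a').
Simple pole: residue = g(a) at a = -3/22 - (1/154)*sqrt(41097), which is -29/60 + (3757/821940)*sqrt(41097).

The residue is -29/60 + (3757/821940)*sqrt(41097).


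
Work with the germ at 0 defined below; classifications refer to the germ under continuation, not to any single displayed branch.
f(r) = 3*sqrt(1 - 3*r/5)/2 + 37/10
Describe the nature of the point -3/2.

There is no denominator, hence no pole anywhere.
Branch term sqrt(1 - r/(5/3)): argument at -3/2 is 19/10, nonzero, so -3/2 is not its branch point (a point on a principal cut is still regular for the continued germ).
So the germ continues analytically to -3/2.

The point is a regular point.


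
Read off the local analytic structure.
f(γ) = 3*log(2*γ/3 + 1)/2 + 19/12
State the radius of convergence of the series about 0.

Branch term (3/2)*log(1 - γ/(-3/2)): its argument vanishes at γ = -3/2, a logarithmic branch point, modulus 3/2.
The radius of convergence is the smallest modulus among the singular points: 3/2.

The radius of convergence is 3/2.


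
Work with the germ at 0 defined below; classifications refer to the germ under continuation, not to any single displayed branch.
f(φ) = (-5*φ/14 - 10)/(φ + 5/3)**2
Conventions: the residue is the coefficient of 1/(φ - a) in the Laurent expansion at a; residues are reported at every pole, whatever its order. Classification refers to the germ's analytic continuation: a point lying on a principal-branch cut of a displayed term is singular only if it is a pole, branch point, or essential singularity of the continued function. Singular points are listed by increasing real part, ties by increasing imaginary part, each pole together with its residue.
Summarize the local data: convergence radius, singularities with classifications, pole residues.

Denominator factor (φ + 5/3)^2: pole of order 2 at -5/3, modulus 5/3.
The radius of convergence is the smallest modulus among the singular points: 5/3.
At the order-2 pole -5/3 set g(φ) = (φ - (-5/3))^2*f(φ) = -5*φ/14 - 10.
Order-2 pole: residue = g'(a); g'(-5/3) = -5/14, so the residue is -5/14.

Radius of convergence at 0: 5/3.
At -5/3: a pole of order 2; residue -5/14.


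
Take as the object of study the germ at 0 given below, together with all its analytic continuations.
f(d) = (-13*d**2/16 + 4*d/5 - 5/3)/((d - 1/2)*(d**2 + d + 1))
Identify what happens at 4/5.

Denominator factors: d**2 + d + 1 = 61/25 at d = 4/5; d - 1/2 = 3/10 at d = 4/5 — none vanishes.
So the germ continues analytically to 4/5.

The point is a regular point.


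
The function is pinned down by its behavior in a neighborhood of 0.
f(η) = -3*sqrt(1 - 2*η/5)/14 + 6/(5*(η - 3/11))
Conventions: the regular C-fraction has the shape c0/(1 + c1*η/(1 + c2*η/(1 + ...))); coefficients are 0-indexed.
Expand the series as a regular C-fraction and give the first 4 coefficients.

Taylor coefficients (expand at 0): a_0 = -323/70, a_1 = -3379/210, a_2 = -372653/6300, a_3 = -20497319/94500.
c0 = a_0 = -323/70. Peel one level at a time: if S = 1 + c*η/S' with S'(0) = 1, then c is the η-coefficient of S and S' = c*η/(S - 1).
S_1 = c0/f = 1 + (-3379/969)*η + (-2063503/3129870)*η^2 + ...; c1 = -3379/969.
S_2 = c1*η/(S_1 - 1) = 1 + (-2063503/10914170)*η + (38819623/1141764100)*η^2 + ...; c2 = -2063503/10914170.
S_3 = c2*η/(S_2 - 1) = 1 + (12538738229/69725766370)*η + ...; c3 = 12538738229/69725766370.

The regular C-fraction coefficients are [-323/70, -3379/969, -2063503/10914170, 12538738229/69725766370].


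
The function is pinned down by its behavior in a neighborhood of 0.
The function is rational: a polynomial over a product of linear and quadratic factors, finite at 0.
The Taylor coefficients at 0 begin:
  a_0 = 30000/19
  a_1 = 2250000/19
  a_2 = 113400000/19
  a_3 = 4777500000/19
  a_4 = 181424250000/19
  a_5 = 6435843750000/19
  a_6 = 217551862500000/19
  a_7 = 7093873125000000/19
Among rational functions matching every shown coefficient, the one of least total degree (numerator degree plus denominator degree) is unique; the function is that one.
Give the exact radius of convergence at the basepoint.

No rational of total degree below 6 reproduces all 8 coefficients; solving the [0/6] Pade equations on them gives f(η) = -30/(19*(η**2 + 5*η/2 - 1/10)**3), whose expansion matches every shown term.
Denominator factor (η**2 + 5*η/2 - 1/10)^3: discriminant 133/20, real irrational roots -5/4 + (1/20)*sqrt(665) and -5/4 - (1/20)*sqrt(665); poles of order 3, moduli -5/4 + (1/20)*sqrt(665) and 5/4 + (1/20)*sqrt(665).
The radius of convergence is the smallest modulus among the singular points: -5/4 + (1/20)*sqrt(665).

The radius of convergence is -5/4 + (1/20)*sqrt(665).


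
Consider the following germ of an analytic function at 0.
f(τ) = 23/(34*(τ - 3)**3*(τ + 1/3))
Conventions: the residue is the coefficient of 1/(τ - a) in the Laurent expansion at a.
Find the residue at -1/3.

At the order-1 pole -1/3 set g(τ) = (τ - (-1/3))*f(τ) = 23/(34*(τ - 3)**3).
Simple pole: residue = g(a) at a = -1/3, which is -621/34000.

The residue is -621/34000.


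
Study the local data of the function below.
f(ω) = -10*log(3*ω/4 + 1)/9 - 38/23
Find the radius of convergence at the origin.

The radius of convergence is 4/3.

Branch term (-10/9)*log(1 - ω/(-4/3)): its argument vanishes at ω = -4/3, a logarithmic branch point, modulus 4/3.
The radius of convergence is the smallest modulus among the singular points: 4/3.


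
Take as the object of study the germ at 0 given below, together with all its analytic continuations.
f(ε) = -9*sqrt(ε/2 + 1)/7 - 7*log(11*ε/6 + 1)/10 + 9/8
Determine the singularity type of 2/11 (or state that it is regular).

The point is a regular point.

There is no denominator, hence no pole anywhere.
Branch term log(1 - ε/(-6/11)): argument at 2/11 is 4/3, nonzero, so 2/11 is not its branch point (a point on a principal cut is still regular for the continued germ).
Branch term sqrt(1 - ε/(-2)): argument at 2/11 is 12/11, nonzero, so 2/11 is not its branch point (a point on a principal cut is still regular for the continued germ).
So the germ continues analytically to 2/11.


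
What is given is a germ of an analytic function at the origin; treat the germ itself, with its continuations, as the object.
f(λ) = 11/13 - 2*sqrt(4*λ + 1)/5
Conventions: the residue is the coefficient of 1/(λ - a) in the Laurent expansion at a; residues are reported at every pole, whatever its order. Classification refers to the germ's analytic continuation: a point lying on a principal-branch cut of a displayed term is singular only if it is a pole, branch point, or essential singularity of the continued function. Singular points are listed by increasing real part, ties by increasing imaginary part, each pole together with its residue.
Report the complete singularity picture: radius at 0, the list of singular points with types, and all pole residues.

Branch term (-2/5)*sqrt(1 - λ/(-1/4)): its argument vanishes at λ = -1/4, a square-root branch point, modulus 1/4.
The radius of convergence is the smallest modulus among the singular points: 1/4.

Radius of convergence at 0: 1/4.
At -1/4: an algebraic (square-root) branch point.


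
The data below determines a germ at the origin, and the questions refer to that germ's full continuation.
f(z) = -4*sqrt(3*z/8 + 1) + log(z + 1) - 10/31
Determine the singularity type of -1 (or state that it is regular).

The term (1)*log(1 - z/(-1)) has argument 1 - -1/(-1) = 0 at -1: a logarithmic (infinitely-sheeted) branch point; the remaining terms are analytic or single-valued there.

The point is a logarithmic branch point.


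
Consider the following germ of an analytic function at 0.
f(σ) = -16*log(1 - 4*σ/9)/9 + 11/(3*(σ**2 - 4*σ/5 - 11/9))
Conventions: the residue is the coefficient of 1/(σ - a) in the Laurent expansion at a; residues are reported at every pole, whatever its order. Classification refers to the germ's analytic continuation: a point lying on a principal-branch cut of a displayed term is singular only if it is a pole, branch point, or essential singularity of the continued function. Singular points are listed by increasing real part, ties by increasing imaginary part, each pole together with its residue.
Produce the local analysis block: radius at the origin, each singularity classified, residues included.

Denominator factor (σ**2 - 4*σ/5 - 11/9): discriminant 1244/225, real irrational roots 2/5 + (1/15)*sqrt(311) and 2/5 - (1/15)*sqrt(311); poles of order 1, moduli 2/5 + (1/15)*sqrt(311) and -2/5 + (1/15)*sqrt(311).
Branch term (-16/9)*log(1 - σ/(9/4)): its argument vanishes at σ = 9/4, a logarithmic branch point, modulus 9/4.
The radius of convergence is the smallest modulus among the singular points: -2/5 + (1/15)*sqrt(311).
The branch term is analytic at 2/5 - (1/15)*sqrt(311) and contributes nothing to the residue; only the rational part matters.
The factor σ**2 - 4*σ/5 - 11/9 splits as (σ - a)(σ - a') with a = 2/5 - (1/15)*sqrt(311), a' = 2/5 + (1/15)*sqrt(311). At the order-1 pole a set g(σ) = (σ - a)*(rational part) = [11/3] / (σ - a').
Simple pole: residue = g(a) at a = 2/5 - (1/15)*sqrt(311), which is -(55/622)*sqrt(311).
The branch term is analytic at 2/5 + (1/15)*sqrt(311) and contributes nothing to the residue; only the rational part matters.
The factor σ**2 - 4*σ/5 - 11/9 splits as (σ - a)(σ - a') with a = 2/5 + (1/15)*sqrt(311), a' = 2/5 - (1/15)*sqrt(311). At the order-1 pole a set g(σ) = (σ - a)*(rational part) = [11/3] / (σ - a').
Simple pole: residue = g(a) at a = 2/5 + (1/15)*sqrt(311), which is (55/622)*sqrt(311).
List the singular points by increasing real part (a conjugate pair: the negative imaginary part first).

Radius of convergence at 0: -2/5 + (1/15)*sqrt(311).
At 2/5 - (1/15)*sqrt(311): a pole of order 1; residue -(55/622)*sqrt(311).
At 2/5 + (1/15)*sqrt(311): a pole of order 1; residue (55/622)*sqrt(311).
At 9/4: a logarithmic branch point.


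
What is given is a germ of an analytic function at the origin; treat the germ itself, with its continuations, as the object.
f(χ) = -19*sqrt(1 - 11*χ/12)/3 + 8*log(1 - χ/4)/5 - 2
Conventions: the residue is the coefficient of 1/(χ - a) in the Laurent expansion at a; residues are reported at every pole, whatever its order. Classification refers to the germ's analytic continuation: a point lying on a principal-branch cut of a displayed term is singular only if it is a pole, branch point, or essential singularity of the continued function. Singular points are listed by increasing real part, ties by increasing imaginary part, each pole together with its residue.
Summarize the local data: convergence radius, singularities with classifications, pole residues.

Radius of convergence at 0: 12/11.
At 12/11: an algebraic (square-root) branch point.
At 4: a logarithmic branch point.

Branch term (8/5)*log(1 - χ/(4)): its argument vanishes at χ = 4, a logarithmic branch point, modulus 4.
Branch term (-19/3)*sqrt(1 - χ/(12/11)): its argument vanishes at χ = 12/11, a square-root branch point, modulus 12/11.
The radius of convergence is the smallest modulus among the singular points: 12/11.
List the singular points by increasing real part (a conjugate pair: the negative imaginary part first).


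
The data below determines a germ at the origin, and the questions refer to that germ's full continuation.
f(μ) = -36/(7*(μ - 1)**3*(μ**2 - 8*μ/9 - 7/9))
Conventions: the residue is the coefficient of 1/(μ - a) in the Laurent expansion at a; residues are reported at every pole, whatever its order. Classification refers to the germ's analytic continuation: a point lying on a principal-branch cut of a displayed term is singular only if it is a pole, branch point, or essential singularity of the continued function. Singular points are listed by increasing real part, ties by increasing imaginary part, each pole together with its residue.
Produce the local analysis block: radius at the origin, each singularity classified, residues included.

Denominator factor (μ - 1)^3: pole of order 3 at 1, modulus 1.
Denominator factor (μ**2 - 8*μ/9 - 7/9): discriminant 316/81, real irrational roots 4/9 + (1/9)*sqrt(79) and 4/9 - (1/9)*sqrt(79); poles of order 1, moduli 4/9 + (1/9)*sqrt(79) and -4/9 + (1/9)*sqrt(79).
The radius of convergence is the smallest modulus among the singular points: -4/9 + (1/9)*sqrt(79).
The factor μ**2 - 8*μ/9 - 7/9 splits as (μ - a)(μ - a') with a = 4/9 - (1/9)*sqrt(79), a' = 4/9 + (1/9)*sqrt(79). At the order-1 pole a set g(μ) = (μ - a)*f(μ) = [-36/(7*(μ - 1)**3)] / (μ - a').
Simple pole: residue = g(a) at a = 4/9 - (1/9)*sqrt(79), which is -33/2 + (1965/1106)*sqrt(79).
At the order-3 pole 1 set g(μ) = (μ - (1))^3*f(μ) = -36/(7*(μ**2 - 8*μ/9 - 7/9)).
Order-3 pole: residue = g''(a)/2; g''(1) = 66, so the residue is 33.
The factor μ**2 - 8*μ/9 - 7/9 splits as (μ - a)(μ - a') with a = 4/9 + (1/9)*sqrt(79), a' = 4/9 - (1/9)*sqrt(79). At the order-1 pole a set g(μ) = (μ - a)*f(μ) = [-36/(7*(μ - 1)**3)] / (μ - a').
Simple pole: residue = g(a) at a = 4/9 + (1/9)*sqrt(79), which is -33/2 - (1965/1106)*sqrt(79).
List the singular points by increasing real part (a conjugate pair: the negative imaginary part first).

Radius of convergence at 0: -4/9 + (1/9)*sqrt(79).
At 4/9 - (1/9)*sqrt(79): a pole of order 1; residue -33/2 + (1965/1106)*sqrt(79).
At 1: a pole of order 3; residue 33.
At 4/9 + (1/9)*sqrt(79): a pole of order 1; residue -33/2 - (1965/1106)*sqrt(79).


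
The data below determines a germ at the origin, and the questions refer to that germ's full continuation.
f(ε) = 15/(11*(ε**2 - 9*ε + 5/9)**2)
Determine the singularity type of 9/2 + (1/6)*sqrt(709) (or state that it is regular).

The denominator factor ε**2 - 9*ε + 5/9 vanishes at 9/2 + (1/6)*sqrt(709) and appears to the power 2; the numerator there equals 15/11, nonzero, and no other factor vanishes.
Hence a pole whose order is the multiplicity, 2.

The point is a pole of order 2.


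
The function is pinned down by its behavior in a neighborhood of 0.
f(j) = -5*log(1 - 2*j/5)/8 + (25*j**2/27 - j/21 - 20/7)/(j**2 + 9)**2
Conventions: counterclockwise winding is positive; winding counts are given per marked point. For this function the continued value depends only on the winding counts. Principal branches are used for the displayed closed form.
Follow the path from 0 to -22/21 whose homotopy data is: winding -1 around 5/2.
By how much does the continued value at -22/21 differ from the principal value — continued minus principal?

Continued minus principal equals (5/4)*pi*i.

The rational part is single-valued and drops out of the difference; each branch term changes only by its own monodromy.
(-5/8)*log(1 - j/(5/2)): each positive loop around 5/2 adds 2*pi*i to the log, so winding -1 contributes (-5/8)*(-1)*2*pi*i = (5/4)*pi*i.
Summing the contributions at j = -22/21 gives (5/4)*pi*i.


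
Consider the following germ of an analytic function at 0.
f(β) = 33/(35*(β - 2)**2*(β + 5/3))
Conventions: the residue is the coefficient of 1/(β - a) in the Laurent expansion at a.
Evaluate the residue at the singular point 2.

The residue is -27/385.

At the order-2 pole 2 set g(β) = (β - (2))^2*f(β) = 33/(35*(β + 5/3)).
Order-2 pole: residue = g'(a); g'(2) = -27/385, so the residue is -27/385.


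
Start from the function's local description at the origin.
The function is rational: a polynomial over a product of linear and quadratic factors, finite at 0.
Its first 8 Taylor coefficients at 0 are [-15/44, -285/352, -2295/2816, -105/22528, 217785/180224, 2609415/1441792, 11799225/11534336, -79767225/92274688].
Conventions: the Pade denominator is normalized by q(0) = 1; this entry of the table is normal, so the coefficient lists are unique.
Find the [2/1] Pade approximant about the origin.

The Pade approximant has numerator coefficients [-15/44, -3625/4488, -2645/3264]; denominator coefficients [1, -7/1224].

Taylor coefficients needed (read off): a_0 = -15/44, a_1 = -285/352, a_2 = -2295/2816, a_3 = -105/22528.
Write the denominator as Q(z) = 1 + q1*z. Requiring Q*f - P = O(z^4) with deg P <= 2 kills the coefficients of z^3..z^3 in Q*f:
  z^3: a_3 + q1*a_2 = 0, i.e. -105/22528 + (-2295/2816)*q1 = 0.
Solving this linear system: q1 = -7/1224.
The numerator is Q*f truncated at degree 2: P0 = a_0 = -15/44; P1 = a_1 + q1*a_0 = -3625/4488; P2 = a_2 + q1*a_1 = -2645/3264.


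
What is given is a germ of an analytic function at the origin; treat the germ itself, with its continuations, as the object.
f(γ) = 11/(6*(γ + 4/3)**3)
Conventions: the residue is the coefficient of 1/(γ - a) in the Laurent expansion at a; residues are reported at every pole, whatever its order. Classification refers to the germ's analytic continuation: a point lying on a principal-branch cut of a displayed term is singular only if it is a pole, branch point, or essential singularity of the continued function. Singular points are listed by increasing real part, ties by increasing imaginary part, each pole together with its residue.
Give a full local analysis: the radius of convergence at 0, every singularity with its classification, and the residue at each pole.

Radius of convergence at 0: 4/3.
At -4/3: a pole of order 3; residue 0.

Denominator factor (γ + 4/3)^3: pole of order 3 at -4/3, modulus 4/3.
The radius of convergence is the smallest modulus among the singular points: 4/3.
At the order-3 pole -4/3 set g(γ) = (γ - (-4/3))^3*f(γ) = 11/6.
Order-3 pole: residue = g''(a)/2; g''(-4/3) = 0, so the residue is 0.


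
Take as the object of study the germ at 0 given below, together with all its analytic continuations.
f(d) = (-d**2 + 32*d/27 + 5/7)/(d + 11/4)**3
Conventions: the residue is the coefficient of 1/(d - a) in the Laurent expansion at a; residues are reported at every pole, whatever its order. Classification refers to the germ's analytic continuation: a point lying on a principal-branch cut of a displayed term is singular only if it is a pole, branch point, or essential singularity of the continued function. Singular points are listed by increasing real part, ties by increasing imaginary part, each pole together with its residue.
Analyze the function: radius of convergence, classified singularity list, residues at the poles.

Radius of convergence at 0: 11/4.
At -11/4: a pole of order 3; residue -1.

Denominator factor (d + 11/4)^3: pole of order 3 at -11/4, modulus 11/4.
The radius of convergence is the smallest modulus among the singular points: 11/4.
At the order-3 pole -11/4 set g(d) = (d - (-11/4))^3*f(d) = -d**2 + 32*d/27 + 5/7.
Order-3 pole: residue = g''(a)/2; g''(-11/4) = -2, so the residue is -1.


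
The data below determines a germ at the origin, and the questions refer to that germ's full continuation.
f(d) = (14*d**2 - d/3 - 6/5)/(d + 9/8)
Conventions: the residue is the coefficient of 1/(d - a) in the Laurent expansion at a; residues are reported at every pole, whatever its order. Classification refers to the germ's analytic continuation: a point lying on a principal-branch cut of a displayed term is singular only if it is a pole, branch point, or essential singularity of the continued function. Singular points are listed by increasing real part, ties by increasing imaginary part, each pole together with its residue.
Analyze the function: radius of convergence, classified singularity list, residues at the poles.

Denominator factor (d + 9/8): pole of order 1 at -9/8, modulus 9/8.
The radius of convergence is the smallest modulus among the singular points: 9/8.
At the order-1 pole -9/8 set g(d) = (d - (-9/8))*f(d) = 14*d**2 - d/3 - 6/5.
Simple pole: residue = g(a) at a = -9/8, which is 2703/160.

Radius of convergence at 0: 9/8.
At -9/8: a pole of order 1; residue 2703/160.


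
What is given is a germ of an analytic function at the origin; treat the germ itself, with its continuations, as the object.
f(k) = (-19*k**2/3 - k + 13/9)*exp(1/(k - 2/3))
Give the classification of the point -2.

The point is a regular point.

There is no denominator, hence no pole anywhere.
The essential point of exp(1/(k - (2/3))) is 2/3, not -2.
So the germ continues analytically to -2.


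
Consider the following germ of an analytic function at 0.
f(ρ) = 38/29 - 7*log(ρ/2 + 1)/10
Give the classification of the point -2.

The point is a logarithmic branch point.

The term (-7/10)*log(1 - ρ/(-2)) has argument 1 - -2/(-2) = 0 at -2: a logarithmic (infinitely-sheeted) branch point; the remaining terms are analytic or single-valued there.


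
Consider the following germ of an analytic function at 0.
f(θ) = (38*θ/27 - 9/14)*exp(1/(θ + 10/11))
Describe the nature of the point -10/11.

The exponent 1/(θ - (-10/11)) has a pole at -10/11, so exp(1/(θ - (-10/11))) takes every nonzero value near it: an essential singularity (not a pole of any order).

The point is an essential singularity.


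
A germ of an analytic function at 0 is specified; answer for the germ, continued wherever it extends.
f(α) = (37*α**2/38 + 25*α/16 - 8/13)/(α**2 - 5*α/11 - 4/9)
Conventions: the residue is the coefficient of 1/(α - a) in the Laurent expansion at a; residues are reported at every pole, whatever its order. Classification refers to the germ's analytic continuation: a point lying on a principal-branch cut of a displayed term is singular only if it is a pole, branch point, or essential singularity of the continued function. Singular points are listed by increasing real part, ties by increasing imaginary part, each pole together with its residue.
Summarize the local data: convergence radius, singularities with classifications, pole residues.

Radius of convergence at 0: -5/22 + (1/66)*sqrt(2161).
At 5/22 - (1/66)*sqrt(2161): a pole of order 1; residue 6705/6688 - (2350393/563657952)*sqrt(2161).
At 5/22 + (1/66)*sqrt(2161): a pole of order 1; residue 6705/6688 + (2350393/563657952)*sqrt(2161).

Denominator factor (α**2 - 5*α/11 - 4/9): discriminant 2161/1089, real irrational roots 5/22 + (1/66)*sqrt(2161) and 5/22 - (1/66)*sqrt(2161); poles of order 1, moduli 5/22 + (1/66)*sqrt(2161) and -5/22 + (1/66)*sqrt(2161).
The radius of convergence is the smallest modulus among the singular points: -5/22 + (1/66)*sqrt(2161).
The factor α**2 - 5*α/11 - 4/9 splits as (α - a)(α - a') with a = 5/22 - (1/66)*sqrt(2161), a' = 5/22 + (1/66)*sqrt(2161). At the order-1 pole a set g(α) = (α - a)*f(α) = [37*α**2/38 + 25*α/16 - 8/13] / (α - a').
Simple pole: residue = g(a) at a = 5/22 - (1/66)*sqrt(2161), which is 6705/6688 - (2350393/563657952)*sqrt(2161).
The factor α**2 - 5*α/11 - 4/9 splits as (α - a)(α - a') with a = 5/22 + (1/66)*sqrt(2161), a' = 5/22 - (1/66)*sqrt(2161). At the order-1 pole a set g(α) = (α - a)*f(α) = [37*α**2/38 + 25*α/16 - 8/13] / (α - a').
Simple pole: residue = g(a) at a = 5/22 + (1/66)*sqrt(2161), which is 6705/6688 + (2350393/563657952)*sqrt(2161).
List the singular points by increasing real part (a conjugate pair: the negative imaginary part first).


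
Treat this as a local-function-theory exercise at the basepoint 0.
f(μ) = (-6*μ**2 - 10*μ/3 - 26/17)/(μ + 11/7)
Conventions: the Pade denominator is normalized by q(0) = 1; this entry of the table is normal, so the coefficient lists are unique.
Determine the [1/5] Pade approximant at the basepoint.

The Pade approximant has numerator coefficients [-182/187, 5613993266/139309269]; denominator coefficients [1, -1994398421/46436423, 2941029495/46436423, 1414242342/46436423, -14620207995/46436423, 26316374391/46436423].

Taylor coefficients needed (expand at 0): a_0 = -182/187, a_1 = -9268/6171, a_2 = -194306/67881, a_3 = 1360142/746691, a_4 = -9520994/8213601, a_5 = 66646958/90349611, a_6 = -466528706/993845721.
Write the denominator as Q(μ) = 1 + q1*μ + q2*μ^2 + q3*μ^3 + q4*μ^4 + q5*μ^5. Requiring Q*f - P = O(μ^7) with deg P <= 1 kills the coefficients of μ^2..μ^6 in Q*f:
  μ^2: a_2 + q1*a_1 + q2*a_0 = 0, i.e. -194306/67881 + (-9268/6171)*q1 + (-182/187)*q2 = 0.
  μ^3: a_3 + q1*a_2 + q2*a_1 + q3*a_0 = 0, i.e. 1360142/746691 + (-194306/67881)*q1 + (-9268/6171)*q2 + (-182/187)*q3 = 0.
  μ^4: a_4 + q1*a_3 + q2*a_2 + q3*a_1 + q4*a_0 = 0, i.e. -9520994/8213601 + (1360142/746691)*q1 + (-194306/67881)*q2 + (-9268/6171)*q3 + (-182/187)*q4 = 0.
  μ^5: a_5 + q1*a_4 + q2*a_3 + q3*a_2 + q4*a_1 + q5*a_0 = 0, i.e. 66646958/90349611 + (-9520994/8213601)*q1 + (1360142/746691)*q2 + (-194306/67881)*q3 + (-9268/6171)*q4 + (-182/187)*q5 = 0.
  μ^6: a_6 + q1*a_5 + q2*a_4 + q3*a_3 + q4*a_2 + q5*a_1 = 0, i.e. -466528706/993845721 + (66646958/90349611)*q1 + (-9520994/8213601)*q2 + (1360142/746691)*q3 + (-194306/67881)*q4 + (-9268/6171)*q5 = 0.
Solving this linear system: q1 = -1994398421/46436423, q2 = 2941029495/46436423, q3 = 1414242342/46436423, q4 = -14620207995/46436423, q5 = 26316374391/46436423.
The numerator is Q*f truncated at degree 1: P0 = a_0 = -182/187; P1 = a_1 + q1*a_0 = 5613993266/139309269.


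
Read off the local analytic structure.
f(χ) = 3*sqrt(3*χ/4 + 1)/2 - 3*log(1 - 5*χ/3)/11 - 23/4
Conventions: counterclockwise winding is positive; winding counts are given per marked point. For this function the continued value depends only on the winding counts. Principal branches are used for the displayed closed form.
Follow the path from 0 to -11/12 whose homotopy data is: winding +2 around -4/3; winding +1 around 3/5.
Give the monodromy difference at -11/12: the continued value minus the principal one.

The rational part is single-valued and drops out of the difference; each branch term changes only by its own monodromy.
(3/2)*sqrt(1 - χ/(-4/3)): winding +2 is even, the square root returns to the same sheet, contribution 0.
(-3/11)*log(1 - χ/(3/5)): each positive loop around 3/5 adds 2*pi*i to the log, so winding +1 contributes (-3/11)*(1)*2*pi*i = -(6/11)*pi*i.
Summing the contributions at χ = -11/12 gives -(6/11)*pi*i.

Continued minus principal equals -(6/11)*pi*i.


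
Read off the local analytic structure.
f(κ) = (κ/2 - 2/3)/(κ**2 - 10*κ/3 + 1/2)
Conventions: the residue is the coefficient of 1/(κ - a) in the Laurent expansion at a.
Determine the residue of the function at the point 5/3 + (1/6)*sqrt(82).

The residue is 1/4 + (1/164)*sqrt(82).

The factor κ**2 - 10*κ/3 + 1/2 splits as (κ - a)(κ - a') with a = 5/3 + (1/6)*sqrt(82), a' = 5/3 - (1/6)*sqrt(82). At the order-1 pole a set g(κ) = (κ - a)*f(κ) = [κ/2 - 2/3] / (κ - a').
Simple pole: residue = g(a) at a = 5/3 + (1/6)*sqrt(82), which is 1/4 + (1/164)*sqrt(82).


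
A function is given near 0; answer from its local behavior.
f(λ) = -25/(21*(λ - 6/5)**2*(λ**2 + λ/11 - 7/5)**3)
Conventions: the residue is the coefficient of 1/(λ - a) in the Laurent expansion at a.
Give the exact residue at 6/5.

The residue is 356146484375/19780327.

At the order-2 pole 6/5 set g(λ) = (λ - (6/5))^2*f(λ) = -25/(21*(λ**2 + λ/11 - 7/5)**3).
Order-2 pole: residue = g'(a); g'(6/5) = 356146484375/19780327, so the residue is 356146484375/19780327.


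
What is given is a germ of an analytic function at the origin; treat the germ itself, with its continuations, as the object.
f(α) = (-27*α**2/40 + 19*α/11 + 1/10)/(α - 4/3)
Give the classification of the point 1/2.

Denominator factors: α - 4/3 = -5/6 at α = 1/2 — none vanishes.
So the germ continues analytically to 1/2.

The point is a regular point.


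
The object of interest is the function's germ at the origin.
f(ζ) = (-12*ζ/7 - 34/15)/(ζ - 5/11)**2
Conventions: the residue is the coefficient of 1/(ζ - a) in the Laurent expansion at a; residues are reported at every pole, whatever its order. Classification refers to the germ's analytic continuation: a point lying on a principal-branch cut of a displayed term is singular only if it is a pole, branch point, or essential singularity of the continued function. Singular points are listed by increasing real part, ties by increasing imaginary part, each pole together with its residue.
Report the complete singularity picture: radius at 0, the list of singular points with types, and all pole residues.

Denominator factor (ζ - 5/11)^2: pole of order 2 at 5/11, modulus 5/11.
The radius of convergence is the smallest modulus among the singular points: 5/11.
At the order-2 pole 5/11 set g(ζ) = (ζ - (5/11))^2*f(ζ) = -12*ζ/7 - 34/15.
Order-2 pole: residue = g'(a); g'(5/11) = -12/7, so the residue is -12/7.

Radius of convergence at 0: 5/11.
At 5/11: a pole of order 2; residue -12/7.
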